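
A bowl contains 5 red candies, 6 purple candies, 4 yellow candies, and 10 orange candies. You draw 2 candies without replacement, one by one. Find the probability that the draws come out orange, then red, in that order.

1/12

Multiply the probability of each draw given the previous ones:
P = 10/25 × 5/24 = 50/600 = 1/12.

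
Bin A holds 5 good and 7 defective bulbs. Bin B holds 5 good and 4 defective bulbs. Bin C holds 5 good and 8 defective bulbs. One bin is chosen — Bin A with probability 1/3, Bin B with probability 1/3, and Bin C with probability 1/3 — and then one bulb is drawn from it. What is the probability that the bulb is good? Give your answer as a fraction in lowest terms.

From Bin A: P(good) = 5/12.
From Bin B: P(good) = 5/9.
From Bin C: P(good) = 5/13.
Total probability = (1/3)(5/12) + (1/3)(5/9) + (1/3)(5/13) = 635/1404.

635/1404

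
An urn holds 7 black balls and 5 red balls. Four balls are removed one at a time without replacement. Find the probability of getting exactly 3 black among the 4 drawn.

35/99

One ordering (black drawn first) has probability 7/12 × 6/11 × 5/10 × 5/9 = 1050/11880 = 35/396.
There are C(4,3) = 4 such orderings, each equally likely, so P = 4 × 35/396 = 35/99.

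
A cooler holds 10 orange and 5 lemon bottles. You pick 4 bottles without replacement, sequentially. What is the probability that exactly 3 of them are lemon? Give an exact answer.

One ordering (lemon drawn first) has probability 5/15 × 4/14 × 3/13 × 10/12 = 600/32760 = 5/273.
There are C(4,3) = 4 such orderings, each equally likely, so P = 4 × 5/273 = 20/273.

20/273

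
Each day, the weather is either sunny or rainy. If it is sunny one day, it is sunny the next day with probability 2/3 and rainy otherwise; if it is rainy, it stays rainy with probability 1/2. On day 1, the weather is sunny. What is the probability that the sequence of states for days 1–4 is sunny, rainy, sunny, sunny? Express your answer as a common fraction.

1/9

Day 1 is given. For each transition, use the conditional probability from the current state:
P(rainy | sunny) = 1/3; P(sunny | rainy) = 1/2; P(sunny | sunny) = 2/3.
P = 1/3 × 1/2 × 2/3 = 2/18 = 1/9.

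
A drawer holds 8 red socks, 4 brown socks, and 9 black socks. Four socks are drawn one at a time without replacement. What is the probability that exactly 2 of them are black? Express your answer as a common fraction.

One ordering (black drawn first) has probability 9/21 × 8/20 × 12/19 × 11/18 = 9504/143640 = 44/665.
There are C(4,2) = 6 such orderings, each equally likely, so P = 6 × 44/665 = 264/665.

264/665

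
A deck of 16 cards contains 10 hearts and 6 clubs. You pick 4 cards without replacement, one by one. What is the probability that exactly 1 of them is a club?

36/91

One ordering (a club drawn first) has probability 6/16 × 10/15 × 9/14 × 8/13 = 4320/43680 = 9/91.
There are C(4,1) = 4 such orderings, each equally likely, so P = 4 × 9/91 = 36/91.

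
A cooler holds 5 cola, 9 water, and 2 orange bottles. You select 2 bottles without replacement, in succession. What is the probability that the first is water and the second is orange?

Each draw changes the counts, so multiply the conditional probabilities along the sequence:
P = 9/16 × 2/15 = 18/240 = 3/40.

3/40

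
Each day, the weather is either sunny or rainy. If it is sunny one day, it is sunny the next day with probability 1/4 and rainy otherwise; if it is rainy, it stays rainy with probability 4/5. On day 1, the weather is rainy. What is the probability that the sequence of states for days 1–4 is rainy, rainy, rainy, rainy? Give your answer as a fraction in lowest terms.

64/125

Day 1 is given. For each transition, use the conditional probability from the current state:
P(rainy | rainy) = 4/5; P(rainy | rainy) = 4/5; P(rainy | rainy) = 4/5.
P = 4/5 × 4/5 × 4/5 = 64/125.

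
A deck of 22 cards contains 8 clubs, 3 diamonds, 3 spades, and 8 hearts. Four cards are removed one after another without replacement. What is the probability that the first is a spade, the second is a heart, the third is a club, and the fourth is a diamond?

Each draw changes the counts, so multiply the conditional probabilities along the sequence:
P = 3/22 × 8/21 × 8/20 × 3/19 = 576/175560 = 24/7315.

24/7315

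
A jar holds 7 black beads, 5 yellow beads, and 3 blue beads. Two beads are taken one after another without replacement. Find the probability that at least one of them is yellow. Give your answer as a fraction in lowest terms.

4/7

P(no yellow) = 10/15 × 9/14 = 90/210 = 3/7.
P(at least one) = 1 − 3/7 = 4/7.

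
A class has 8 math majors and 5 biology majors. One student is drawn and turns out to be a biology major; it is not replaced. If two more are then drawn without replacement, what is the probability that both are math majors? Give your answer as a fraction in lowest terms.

14/33

With the first student removed, 8 math majors remain out of 12.
P = 8/12 × 7/11 = 56/132 = 14/33.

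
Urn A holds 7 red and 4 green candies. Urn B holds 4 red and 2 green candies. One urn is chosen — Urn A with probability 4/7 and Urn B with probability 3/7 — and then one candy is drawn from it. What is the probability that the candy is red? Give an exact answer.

From Urn A: P(red) = 7/11.
From Urn B: P(red) = 4/6.
Total probability = (4/7)(7/11) + (3/7)(4/6) = 50/77.

50/77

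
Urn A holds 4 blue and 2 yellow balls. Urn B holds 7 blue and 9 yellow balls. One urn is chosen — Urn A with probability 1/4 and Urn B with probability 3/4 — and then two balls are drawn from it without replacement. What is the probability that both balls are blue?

37/160

From Urn A: P(both blue) = (4/6)(3/5) = 2/5.
From Urn B: P(both blue) = (7/16)(6/15) = 7/40.
Total probability = (1/4)(2/5) + (3/4)(7/40) = 37/160.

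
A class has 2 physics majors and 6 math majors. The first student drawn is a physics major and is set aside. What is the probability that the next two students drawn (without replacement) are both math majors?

5/7

With the first student removed, 6 math majors remain out of 7.
P = 6/7 × 5/6 = 30/42 = 5/7.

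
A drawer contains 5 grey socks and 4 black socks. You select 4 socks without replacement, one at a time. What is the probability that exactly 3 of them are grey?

One ordering (grey drawn first) has probability 5/9 × 4/8 × 3/7 × 4/6 = 240/3024 = 5/63.
There are C(4,3) = 4 such orderings, each equally likely, so P = 4 × 5/63 = 20/63.

20/63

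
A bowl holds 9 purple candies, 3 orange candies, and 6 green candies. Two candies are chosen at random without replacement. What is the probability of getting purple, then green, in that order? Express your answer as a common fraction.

3/17

Chain rule:
P = 9/18 × 6/17 = 54/306 = 3/17.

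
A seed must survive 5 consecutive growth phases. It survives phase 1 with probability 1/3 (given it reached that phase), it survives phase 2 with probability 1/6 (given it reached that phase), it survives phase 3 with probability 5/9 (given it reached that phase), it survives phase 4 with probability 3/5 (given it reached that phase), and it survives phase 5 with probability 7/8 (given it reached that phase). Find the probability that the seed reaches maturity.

The events are sequential, so multiply the conditional probabilities:
P = 1/3 × 1/6 × 5/9 × 3/5 × 7/8 = 105/6480 = 7/432.

7/432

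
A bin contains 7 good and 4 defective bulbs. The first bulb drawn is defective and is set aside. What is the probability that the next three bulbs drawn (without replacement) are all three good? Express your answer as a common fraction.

After the first draw, 7 of the remaining 10 bulbs are good.
P = 7/10 × 6/9 × 5/8 = 210/720 = 7/24.

7/24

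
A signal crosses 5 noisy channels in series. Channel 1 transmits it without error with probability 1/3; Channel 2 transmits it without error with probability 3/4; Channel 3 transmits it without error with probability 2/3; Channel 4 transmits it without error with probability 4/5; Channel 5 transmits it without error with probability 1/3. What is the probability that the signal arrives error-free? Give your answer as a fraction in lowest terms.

The events are sequential, so multiply the conditional probabilities:
P = 1/3 × 3/4 × 2/3 × 4/5 × 1/3 = 24/540 = 2/45.

2/45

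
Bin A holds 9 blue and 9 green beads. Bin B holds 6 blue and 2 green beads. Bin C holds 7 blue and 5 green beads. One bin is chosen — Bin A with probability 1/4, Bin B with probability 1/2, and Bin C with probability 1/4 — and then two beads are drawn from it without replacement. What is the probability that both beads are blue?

From Bin A: P(both blue) = (9/18)(8/17) = 4/17.
From Bin B: P(both blue) = (6/8)(5/7) = 15/28.
From Bin C: P(both blue) = (7/12)(6/11) = 7/22.
Total probability = (1/4)(4/17) + (1/2)(15/28) + (1/4)(7/22) = 2127/5236.

2127/5236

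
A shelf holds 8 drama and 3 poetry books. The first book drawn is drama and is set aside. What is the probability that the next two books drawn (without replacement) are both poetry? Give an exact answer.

With the first book removed, 3 poetry remain out of 10.
P = 3/10 × 2/9 = 6/90 = 1/15.

1/15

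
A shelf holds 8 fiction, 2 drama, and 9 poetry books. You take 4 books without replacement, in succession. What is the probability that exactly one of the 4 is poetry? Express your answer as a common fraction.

One ordering (poetry drawn first) has probability 9/19 × 10/18 × 9/17 × 8/16 = 6480/93024 = 45/646.
There are C(4,1) = 4 such orderings, each equally likely, so P = 4 × 45/646 = 90/323.

90/323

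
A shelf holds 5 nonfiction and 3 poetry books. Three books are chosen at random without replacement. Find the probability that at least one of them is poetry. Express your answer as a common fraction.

23/28

P(no poetry) = 5/8 × 4/7 × 3/6 = 60/336 = 5/28.
P(at least one) = 1 − 5/28 = 23/28.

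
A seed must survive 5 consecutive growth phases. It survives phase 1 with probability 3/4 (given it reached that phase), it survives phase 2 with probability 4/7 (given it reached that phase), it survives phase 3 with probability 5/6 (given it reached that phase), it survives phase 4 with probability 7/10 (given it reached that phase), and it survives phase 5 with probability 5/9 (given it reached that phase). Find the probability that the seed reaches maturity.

5/36

Multiplying along the chain,
P = 3/4 × 4/7 × 5/6 × 7/10 × 5/9 = 2100/15120 = 5/36.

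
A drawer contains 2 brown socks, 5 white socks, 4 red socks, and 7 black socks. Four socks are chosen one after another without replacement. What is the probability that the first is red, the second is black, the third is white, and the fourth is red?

7/1224

Each draw changes the counts, so multiply the conditional probabilities along the sequence:
P = 4/18 × 7/17 × 5/16 × 3/15 = 420/73440 = 7/1224.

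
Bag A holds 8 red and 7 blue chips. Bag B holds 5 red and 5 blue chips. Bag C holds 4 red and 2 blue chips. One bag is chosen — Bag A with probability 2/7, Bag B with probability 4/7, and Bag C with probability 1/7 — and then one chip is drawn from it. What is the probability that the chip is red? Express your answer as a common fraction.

From Bag A: P(red) = 8/15.
From Bag B: P(red) = 5/10.
From Bag C: P(red) = 4/6.
Total probability = (2/7)(8/15) + (4/7)(5/10) + (1/7)(4/6) = 8/15.

8/15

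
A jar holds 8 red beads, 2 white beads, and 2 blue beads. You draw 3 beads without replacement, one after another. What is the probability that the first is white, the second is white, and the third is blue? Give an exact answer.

Multiply the probability of each draw given the previous ones:
P = 2/12 × 1/11 × 2/10 = 4/1320 = 1/330.

1/330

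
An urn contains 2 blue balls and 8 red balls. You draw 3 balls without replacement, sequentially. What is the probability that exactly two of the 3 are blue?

1/15

One ordering (blue drawn first) has probability 2/10 × 1/9 × 8/8 = 16/720 = 1/45.
There are C(3,2) = 3 such orderings, each equally likely, so P = 3 × 1/45 = 1/15.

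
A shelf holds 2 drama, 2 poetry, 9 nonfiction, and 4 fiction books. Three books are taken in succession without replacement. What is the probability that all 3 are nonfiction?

P(every draw is nonfiction) = 9/17 × 8/16 × 7/15 = 504/4080 = 21/170.

21/170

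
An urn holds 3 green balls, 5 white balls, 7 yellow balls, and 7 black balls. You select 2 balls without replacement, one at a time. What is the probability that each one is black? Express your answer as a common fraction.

1/11

P(every draw is black) = 7/22 × 6/21 = 42/462 = 1/11.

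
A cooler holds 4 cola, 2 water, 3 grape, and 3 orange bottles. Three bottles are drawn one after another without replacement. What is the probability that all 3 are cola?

1/55

P = 4/12 × 3/11 × 2/10 = 24/1320 = 1/55.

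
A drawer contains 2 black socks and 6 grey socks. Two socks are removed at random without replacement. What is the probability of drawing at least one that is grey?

P(no grey) = 2/8 × 1/7 = 2/56 = 1/28.
P(at least one) = 1 − 1/28 = 27/28.

27/28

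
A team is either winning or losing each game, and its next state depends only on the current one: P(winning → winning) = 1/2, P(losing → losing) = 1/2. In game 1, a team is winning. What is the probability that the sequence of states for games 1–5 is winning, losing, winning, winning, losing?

Game 1 is given. For each transition, use the conditional probability from the current state:
P(losing | winning) = 1/2; P(winning | losing) = 1/2; P(winning | winning) = 1/2; P(losing | winning) = 1/2.
P = 1/2 × 1/2 × 1/2 × 1/2 = 1/16.

1/16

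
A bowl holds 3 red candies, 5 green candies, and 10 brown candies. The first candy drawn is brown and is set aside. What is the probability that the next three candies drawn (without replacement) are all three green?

1/68

With the first candy removed, 5 green remain out of 17.
P = 5/17 × 4/16 × 3/15 = 60/4080 = 1/68.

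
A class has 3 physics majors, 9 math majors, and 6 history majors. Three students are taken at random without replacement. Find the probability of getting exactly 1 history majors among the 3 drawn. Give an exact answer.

33/68

One ordering (a history major drawn first) has probability 6/18 × 12/17 × 11/16 = 792/4896 = 11/68.
There are C(3,1) = 3 such orderings, each equally likely, so P = 3 × 11/68 = 33/68.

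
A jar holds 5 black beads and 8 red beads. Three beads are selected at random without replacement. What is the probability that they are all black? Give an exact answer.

P(every draw is black) = 5/13 × 4/12 × 3/11 = 60/1716 = 5/143.

5/143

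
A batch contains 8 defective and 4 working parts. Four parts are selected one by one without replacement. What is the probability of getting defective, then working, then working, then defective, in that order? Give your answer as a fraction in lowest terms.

Chain rule:
P = 8/12 × 4/11 × 3/10 × 7/9 = 672/11880 = 28/495.

28/495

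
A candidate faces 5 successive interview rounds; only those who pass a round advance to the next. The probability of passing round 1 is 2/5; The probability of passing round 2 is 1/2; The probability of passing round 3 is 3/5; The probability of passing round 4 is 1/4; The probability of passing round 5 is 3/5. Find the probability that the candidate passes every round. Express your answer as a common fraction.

9/500

Each stage is reached only if all earlier stages succeed, so
P = 2/5 × 1/2 × 3/5 × 1/4 × 3/5 = 18/1000 = 9/500.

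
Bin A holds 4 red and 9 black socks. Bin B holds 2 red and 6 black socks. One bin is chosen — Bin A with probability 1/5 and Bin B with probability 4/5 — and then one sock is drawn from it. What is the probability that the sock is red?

From Bin A: P(red) = 4/13.
From Bin B: P(red) = 2/8.
Total probability = (1/5)(4/13) + (4/5)(2/8) = 17/65.

17/65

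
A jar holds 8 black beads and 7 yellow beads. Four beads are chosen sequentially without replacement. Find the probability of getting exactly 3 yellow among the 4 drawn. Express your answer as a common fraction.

8/39

One ordering (yellow drawn first) has probability 7/15 × 6/14 × 5/13 × 8/12 = 1680/32760 = 2/39.
There are C(4,3) = 4 such orderings, each equally likely, so P = 4 × 2/39 = 8/39.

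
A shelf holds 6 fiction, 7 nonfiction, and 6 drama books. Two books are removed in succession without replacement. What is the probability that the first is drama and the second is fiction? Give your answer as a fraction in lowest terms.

2/19

Multiply the probability of each draw given the previous ones:
P = 6/19 × 6/18 = 36/342 = 2/19.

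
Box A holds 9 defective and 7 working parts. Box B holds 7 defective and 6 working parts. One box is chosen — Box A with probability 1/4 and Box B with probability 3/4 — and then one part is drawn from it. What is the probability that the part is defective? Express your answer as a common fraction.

453/832

From Box A: P(defective) = 9/16.
From Box B: P(defective) = 7/13.
Total probability = (1/4)(9/16) + (3/4)(7/13) = 453/832.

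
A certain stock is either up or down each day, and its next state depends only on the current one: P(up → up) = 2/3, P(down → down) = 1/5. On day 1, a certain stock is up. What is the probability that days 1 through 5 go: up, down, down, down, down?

Day 1 is given. For each transition, use the conditional probability from the current state:
P(down | up) = 1/3; P(down | down) = 1/5; P(down | down) = 1/5; P(down | down) = 1/5.
P = 1/3 × 1/5 × 1/5 × 1/5 = 1/375.

1/375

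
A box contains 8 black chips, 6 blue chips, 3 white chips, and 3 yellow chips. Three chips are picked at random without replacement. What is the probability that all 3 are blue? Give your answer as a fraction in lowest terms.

P(every draw is blue) = 6/20 × 5/19 × 4/18 = 120/6840 = 1/57.

1/57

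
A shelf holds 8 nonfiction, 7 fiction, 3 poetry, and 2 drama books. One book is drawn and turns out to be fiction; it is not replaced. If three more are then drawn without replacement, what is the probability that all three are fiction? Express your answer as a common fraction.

With the first book removed, 6 fiction remain out of 19.
P = 6/19 × 5/18 × 4/17 = 120/5814 = 20/969.

20/969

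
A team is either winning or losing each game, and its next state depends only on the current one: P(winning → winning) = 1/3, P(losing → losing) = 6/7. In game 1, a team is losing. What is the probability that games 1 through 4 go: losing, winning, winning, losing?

Game 1 is given. For each transition, use the conditional probability from the current state:
P(winning | losing) = 1/7; P(winning | winning) = 1/3; P(losing | winning) = 2/3.
P = 1/7 × 1/3 × 2/3 = 2/63.

2/63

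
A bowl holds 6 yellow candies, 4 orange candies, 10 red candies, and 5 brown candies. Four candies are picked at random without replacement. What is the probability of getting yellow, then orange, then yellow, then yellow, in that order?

2/1265

Chain rule:
P = 6/25 × 4/24 × 5/23 × 4/22 = 480/303600 = 2/1265.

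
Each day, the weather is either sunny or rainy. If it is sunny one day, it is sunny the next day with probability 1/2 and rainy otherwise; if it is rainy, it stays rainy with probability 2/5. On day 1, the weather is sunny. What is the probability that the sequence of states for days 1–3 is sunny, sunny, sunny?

1/4

Day 1 is given. For each transition, use the conditional probability from the current state:
P(sunny | sunny) = 1/2; P(sunny | sunny) = 1/2.
P = 1/2 × 1/2 = 1/4.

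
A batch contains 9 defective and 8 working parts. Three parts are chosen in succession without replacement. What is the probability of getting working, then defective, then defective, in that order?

Chain rule:
P = 8/17 × 9/16 × 8/15 = 576/4080 = 12/85.

12/85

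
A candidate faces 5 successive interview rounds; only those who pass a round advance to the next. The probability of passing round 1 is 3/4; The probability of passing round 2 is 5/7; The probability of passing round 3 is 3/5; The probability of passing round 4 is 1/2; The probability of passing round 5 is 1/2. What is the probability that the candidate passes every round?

The events are sequential, so multiply the conditional probabilities:
P = 3/4 × 5/7 × 3/5 × 1/2 × 1/2 = 45/560 = 9/112.

9/112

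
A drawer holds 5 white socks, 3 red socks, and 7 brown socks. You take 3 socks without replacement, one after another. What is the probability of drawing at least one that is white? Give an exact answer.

67/91

P(no white) = 10/15 × 9/14 × 8/13 = 720/2730 = 24/91.
P(at least one) = 1 − 24/91 = 67/91.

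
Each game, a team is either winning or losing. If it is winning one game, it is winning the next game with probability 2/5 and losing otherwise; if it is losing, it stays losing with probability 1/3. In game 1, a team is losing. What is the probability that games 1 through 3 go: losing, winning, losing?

Game 1 is given. For each transition, use the conditional probability from the current state:
P(winning | losing) = 2/3; P(losing | winning) = 3/5.
P = 2/3 × 3/5 = 6/15 = 2/5.

2/5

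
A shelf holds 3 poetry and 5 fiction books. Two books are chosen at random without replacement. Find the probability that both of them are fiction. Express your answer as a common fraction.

P(every draw is fiction) = 5/8 × 4/7 = 20/56 = 5/14.

5/14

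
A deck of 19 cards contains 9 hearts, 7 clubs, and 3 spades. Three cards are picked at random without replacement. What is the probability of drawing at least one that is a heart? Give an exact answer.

283/323

P(no hearts) = 10/19 × 9/18 × 8/17 = 720/5814 = 40/323.
P(at least one) = 1 − 40/323 = 283/323.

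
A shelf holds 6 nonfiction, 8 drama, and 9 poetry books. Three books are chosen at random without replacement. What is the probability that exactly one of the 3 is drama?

One ordering (drama drawn first) has probability 8/23 × 15/22 × 14/21 = 1680/10626 = 40/253.
There are C(3,1) = 3 such orderings, each equally likely, so P = 3 × 40/253 = 120/253.

120/253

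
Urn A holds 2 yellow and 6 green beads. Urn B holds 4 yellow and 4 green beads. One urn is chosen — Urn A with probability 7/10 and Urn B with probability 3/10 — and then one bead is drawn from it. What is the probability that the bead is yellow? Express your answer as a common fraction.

From Urn A: P(yellow) = 2/8.
From Urn B: P(yellow) = 4/8.
Total probability = (7/10)(2/8) + (3/10)(4/8) = 13/40.

13/40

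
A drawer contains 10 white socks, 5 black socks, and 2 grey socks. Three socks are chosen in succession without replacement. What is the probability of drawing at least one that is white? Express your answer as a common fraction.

P(no white) = 7/17 × 6/16 × 5/15 = 210/4080 = 7/136.
P(at least one) = 1 − 7/136 = 129/136.

129/136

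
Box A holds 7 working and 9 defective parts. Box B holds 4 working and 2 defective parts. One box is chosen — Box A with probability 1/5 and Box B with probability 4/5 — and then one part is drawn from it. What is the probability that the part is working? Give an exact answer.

From Box A: P(working) = 7/16.
From Box B: P(working) = 4/6.
Total probability = (1/5)(7/16) + (4/5)(4/6) = 149/240.

149/240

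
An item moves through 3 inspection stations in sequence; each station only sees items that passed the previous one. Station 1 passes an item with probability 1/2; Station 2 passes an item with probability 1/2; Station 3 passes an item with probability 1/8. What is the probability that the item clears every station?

1/32

The events are sequential, so multiply the conditional probabilities:
P = 1/2 × 1/2 × 1/8 = 1/32.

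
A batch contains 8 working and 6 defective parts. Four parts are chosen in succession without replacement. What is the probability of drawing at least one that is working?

P(no working) = 6/14 × 5/13 × 4/12 × 3/11 = 360/24024 = 15/1001.
P(at least one) = 1 − 15/1001 = 986/1001.

986/1001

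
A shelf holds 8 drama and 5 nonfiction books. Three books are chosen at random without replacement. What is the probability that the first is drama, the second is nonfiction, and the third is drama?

Each draw changes the counts, so multiply the conditional probabilities along the sequence:
P = 8/13 × 5/12 × 7/11 = 280/1716 = 70/429.

70/429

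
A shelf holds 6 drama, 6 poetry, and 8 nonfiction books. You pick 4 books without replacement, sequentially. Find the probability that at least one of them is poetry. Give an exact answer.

3844/4845

P(no poetry) = 14/20 × 13/19 × 12/18 × 11/17 = 24024/116280 = 1001/4845.
P(at least one) = 1 − 1001/4845 = 3844/4845.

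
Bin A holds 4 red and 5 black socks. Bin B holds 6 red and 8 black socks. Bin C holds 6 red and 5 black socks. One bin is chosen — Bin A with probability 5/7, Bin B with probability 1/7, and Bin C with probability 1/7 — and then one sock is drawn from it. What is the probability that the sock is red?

From Bin A: P(red) = 4/9.
From Bin B: P(red) = 6/14.
From Bin C: P(red) = 6/11.
Total probability = (5/7)(4/9) + (1/7)(6/14) + (1/7)(6/11) = 2215/4851.

2215/4851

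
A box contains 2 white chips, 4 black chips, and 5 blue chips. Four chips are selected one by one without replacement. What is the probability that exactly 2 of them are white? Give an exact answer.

One ordering (white drawn first) has probability 2/11 × 1/10 × 9/9 × 8/8 = 144/7920 = 1/55.
There are C(4,2) = 6 such orderings, each equally likely, so P = 6 × 1/55 = 6/55.

6/55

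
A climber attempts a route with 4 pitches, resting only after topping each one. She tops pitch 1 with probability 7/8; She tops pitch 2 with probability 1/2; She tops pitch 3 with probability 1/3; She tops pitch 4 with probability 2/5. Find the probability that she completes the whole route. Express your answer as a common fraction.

Each stage is reached only if all earlier stages succeed, so
P = 7/8 × 1/2 × 1/3 × 2/5 = 14/240 = 7/120.

7/120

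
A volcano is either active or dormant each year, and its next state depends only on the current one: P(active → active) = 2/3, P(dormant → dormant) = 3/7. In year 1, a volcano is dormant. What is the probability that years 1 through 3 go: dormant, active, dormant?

4/21

Year 1 is given. For each transition, use the conditional probability from the current state:
P(active | dormant) = 4/7; P(dormant | active) = 1/3.
P = 4/7 × 1/3 = 4/21.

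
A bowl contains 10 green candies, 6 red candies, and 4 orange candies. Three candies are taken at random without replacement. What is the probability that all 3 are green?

P = 10/20 × 9/19 × 8/18 = 720/6840 = 2/19.

2/19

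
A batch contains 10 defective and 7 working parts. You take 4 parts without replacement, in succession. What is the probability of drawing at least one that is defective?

67/68

P(no defective) = 7/17 × 6/16 × 5/15 × 4/14 = 840/57120 = 1/68.
P(at least one) = 1 − 1/68 = 67/68.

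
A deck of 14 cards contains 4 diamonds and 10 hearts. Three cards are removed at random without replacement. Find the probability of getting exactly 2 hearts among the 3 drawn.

45/91

One ordering (hearts drawn first) has probability 10/14 × 9/13 × 4/12 = 360/2184 = 15/91.
There are C(3,2) = 3 such orderings, each equally likely, so P = 3 × 15/91 = 45/91.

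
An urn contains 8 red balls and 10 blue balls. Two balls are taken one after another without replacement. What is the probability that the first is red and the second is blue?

Multiply the probability of each draw given the previous ones:
P = 8/18 × 10/17 = 80/306 = 40/153.

40/153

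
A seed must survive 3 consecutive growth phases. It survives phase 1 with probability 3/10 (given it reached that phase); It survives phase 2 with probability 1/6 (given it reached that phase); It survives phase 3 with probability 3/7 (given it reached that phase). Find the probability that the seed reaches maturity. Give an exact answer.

Each stage is reached only if all earlier stages succeed, so
P = 3/10 × 1/6 × 3/7 = 9/420 = 3/140.

3/140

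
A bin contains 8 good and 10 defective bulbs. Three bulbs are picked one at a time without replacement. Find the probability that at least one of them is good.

P(no good) = 10/18 × 9/17 × 8/16 = 720/4896 = 5/34.
P(at least one) = 1 − 5/34 = 29/34.

29/34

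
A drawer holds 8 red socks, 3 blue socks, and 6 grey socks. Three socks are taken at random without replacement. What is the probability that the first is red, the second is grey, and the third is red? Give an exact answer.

Each draw changes the counts, so multiply the conditional probabilities along the sequence:
P = 8/17 × 6/16 × 7/15 = 336/4080 = 7/85.

7/85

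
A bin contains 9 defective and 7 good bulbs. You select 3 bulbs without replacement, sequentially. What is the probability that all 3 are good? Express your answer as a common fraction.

P(every draw is good) = 7/16 × 6/15 × 5/14 = 210/3360 = 1/16.

1/16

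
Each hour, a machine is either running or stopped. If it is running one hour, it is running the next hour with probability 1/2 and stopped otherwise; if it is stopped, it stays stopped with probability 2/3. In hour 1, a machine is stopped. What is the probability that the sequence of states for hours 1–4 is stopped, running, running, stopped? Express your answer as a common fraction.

Hour 1 is given. For each transition, use the conditional probability from the current state:
P(running | stopped) = 1/3; P(running | running) = 1/2; P(stopped | running) = 1/2.
P = 1/3 × 1/2 × 1/2 = 1/12.

1/12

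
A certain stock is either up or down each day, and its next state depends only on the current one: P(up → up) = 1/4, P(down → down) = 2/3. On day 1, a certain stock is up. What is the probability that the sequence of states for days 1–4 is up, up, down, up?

Day 1 is given. For each transition, use the conditional probability from the current state:
P(up | up) = 1/4; P(down | up) = 3/4; P(up | down) = 1/3.
P = 1/4 × 3/4 × 1/3 = 3/48 = 1/16.

1/16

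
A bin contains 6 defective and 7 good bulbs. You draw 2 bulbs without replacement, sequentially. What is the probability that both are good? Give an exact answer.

P(all good) = 7/13 × 6/12 = 42/156 = 7/26.

7/26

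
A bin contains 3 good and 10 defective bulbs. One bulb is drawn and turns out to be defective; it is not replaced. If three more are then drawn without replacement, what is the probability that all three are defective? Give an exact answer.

With the first bulb removed, 9 defective remain out of 12.
P = 9/12 × 8/11 × 7/10 = 504/1320 = 21/55.

21/55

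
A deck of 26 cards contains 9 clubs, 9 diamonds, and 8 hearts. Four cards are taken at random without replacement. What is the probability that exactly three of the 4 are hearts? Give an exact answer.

504/7475

One ordering (hearts drawn first) has probability 8/26 × 7/25 × 6/24 × 18/23 = 6048/358800 = 126/7475.
There are C(4,3) = 4 such orderings, each equally likely, so P = 4 × 126/7475 = 504/7475.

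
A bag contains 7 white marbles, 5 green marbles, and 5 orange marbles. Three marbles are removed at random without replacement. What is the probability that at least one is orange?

P(no orange) = 12/17 × 11/16 × 10/15 = 1320/4080 = 11/34.
P(at least one) = 1 − 11/34 = 23/34.

23/34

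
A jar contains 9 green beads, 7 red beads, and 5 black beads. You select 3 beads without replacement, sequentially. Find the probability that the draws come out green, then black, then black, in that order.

3/133

Multiply the probability of each draw given the previous ones:
P = 9/21 × 5/20 × 4/19 = 180/7980 = 3/133.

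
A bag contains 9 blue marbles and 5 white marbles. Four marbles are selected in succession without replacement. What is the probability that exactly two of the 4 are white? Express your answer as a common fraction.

360/1001

One ordering (white drawn first) has probability 5/14 × 4/13 × 9/12 × 8/11 = 1440/24024 = 60/1001.
There are C(4,2) = 6 such orderings, each equally likely, so P = 6 × 60/1001 = 360/1001.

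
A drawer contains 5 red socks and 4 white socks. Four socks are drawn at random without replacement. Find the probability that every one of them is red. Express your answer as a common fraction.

5/126

P = 5/9 × 4/8 × 3/7 × 2/6 = 120/3024 = 5/126.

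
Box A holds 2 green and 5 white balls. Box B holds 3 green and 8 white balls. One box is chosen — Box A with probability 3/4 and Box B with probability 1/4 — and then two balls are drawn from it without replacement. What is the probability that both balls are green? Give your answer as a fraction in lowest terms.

19/385

From Box A: P(both green) = (2/7)(1/6) = 1/21.
From Box B: P(both green) = (3/11)(2/10) = 3/55.
Total probability = (3/4)(1/21) + (1/4)(3/55) = 19/385.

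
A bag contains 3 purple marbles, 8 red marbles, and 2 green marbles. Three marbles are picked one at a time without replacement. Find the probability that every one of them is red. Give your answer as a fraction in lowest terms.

28/143

P = 8/13 × 7/12 × 6/11 = 336/1716 = 28/143.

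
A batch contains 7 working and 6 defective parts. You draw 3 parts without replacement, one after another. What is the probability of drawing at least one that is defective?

251/286

P(no defective) = 7/13 × 6/12 × 5/11 = 210/1716 = 35/286.
P(at least one) = 1 − 35/286 = 251/286.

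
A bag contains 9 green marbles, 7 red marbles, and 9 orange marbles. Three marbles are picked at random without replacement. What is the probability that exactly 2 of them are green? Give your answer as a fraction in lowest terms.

One ordering (green drawn first) has probability 9/25 × 8/24 × 16/23 = 1152/13800 = 48/575.
There are C(3,2) = 3 such orderings, each equally likely, so P = 3 × 48/575 = 144/575.

144/575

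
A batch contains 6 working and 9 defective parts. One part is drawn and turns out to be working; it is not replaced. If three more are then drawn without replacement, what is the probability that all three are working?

After the first draw, 5 of the remaining 14 parts are working.
P = 5/14 × 4/13 × 3/12 = 60/2184 = 5/182.

5/182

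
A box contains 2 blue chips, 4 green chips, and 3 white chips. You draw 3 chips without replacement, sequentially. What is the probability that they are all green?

1/21

P = 4/9 × 3/8 × 2/7 = 24/504 = 1/21.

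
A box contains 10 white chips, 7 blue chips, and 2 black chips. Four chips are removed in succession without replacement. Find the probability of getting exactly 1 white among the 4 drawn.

One ordering (white drawn first) has probability 10/19 × 9/18 × 8/17 × 7/16 = 5040/93024 = 35/646.
There are C(4,1) = 4 such orderings, each equally likely, so P = 4 × 35/646 = 70/323.

70/323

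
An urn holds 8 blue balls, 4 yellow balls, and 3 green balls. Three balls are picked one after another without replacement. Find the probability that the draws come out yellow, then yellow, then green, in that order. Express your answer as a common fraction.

6/455

Each draw changes the counts, so multiply the conditional probabilities along the sequence:
P = 4/15 × 3/14 × 3/13 = 36/2730 = 6/455.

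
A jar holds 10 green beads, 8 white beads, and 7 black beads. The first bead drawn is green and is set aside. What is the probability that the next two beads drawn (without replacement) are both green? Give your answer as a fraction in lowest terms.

With the first bead removed, 9 green remain out of 24.
P = 9/24 × 8/23 = 72/552 = 3/23.

3/23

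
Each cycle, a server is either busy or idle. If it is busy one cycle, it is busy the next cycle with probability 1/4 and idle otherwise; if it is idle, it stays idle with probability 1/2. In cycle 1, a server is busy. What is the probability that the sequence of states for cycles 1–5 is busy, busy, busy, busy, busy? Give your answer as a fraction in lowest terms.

1/256

Cycle 1 is given. For each transition, use the conditional probability from the current state:
P(busy | busy) = 1/4; P(busy | busy) = 1/4; P(busy | busy) = 1/4; P(busy | busy) = 1/4.
P = 1/4 × 1/4 × 1/4 × 1/4 = 1/256.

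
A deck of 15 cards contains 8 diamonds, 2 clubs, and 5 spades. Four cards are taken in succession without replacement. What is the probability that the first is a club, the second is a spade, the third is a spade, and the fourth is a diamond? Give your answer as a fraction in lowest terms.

Chain rule:
P = 2/15 × 5/14 × 4/13 × 8/12 = 320/32760 = 8/819.

8/819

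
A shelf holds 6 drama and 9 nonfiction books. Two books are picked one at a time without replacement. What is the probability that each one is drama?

P = 6/15 × 5/14 = 30/210 = 1/7.

1/7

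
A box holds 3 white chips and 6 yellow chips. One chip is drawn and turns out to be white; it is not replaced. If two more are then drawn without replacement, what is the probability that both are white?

1/28

After the first draw, 2 of the remaining 8 chips are white.
P = 2/8 × 1/7 = 2/56 = 1/28.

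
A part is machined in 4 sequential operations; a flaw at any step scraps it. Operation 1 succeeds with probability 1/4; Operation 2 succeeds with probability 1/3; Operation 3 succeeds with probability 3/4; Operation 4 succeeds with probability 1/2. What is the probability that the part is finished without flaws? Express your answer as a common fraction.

Multiplying along the chain,
P = 1/4 × 1/3 × 3/4 × 1/2 = 3/96 = 1/32.

1/32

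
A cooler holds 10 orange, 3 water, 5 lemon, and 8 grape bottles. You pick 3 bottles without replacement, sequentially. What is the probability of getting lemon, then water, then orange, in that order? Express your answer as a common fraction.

Each draw changes the counts, so multiply the conditional probabilities along the sequence:
P = 5/26 × 3/25 × 10/24 = 150/15600 = 1/104.

1/104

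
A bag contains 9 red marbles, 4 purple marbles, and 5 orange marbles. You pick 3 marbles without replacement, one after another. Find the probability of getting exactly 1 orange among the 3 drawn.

One ordering (orange drawn first) has probability 5/18 × 13/17 × 12/16 = 780/4896 = 65/408.
There are C(3,1) = 3 such orderings, each equally likely, so P = 3 × 65/408 = 65/136.

65/136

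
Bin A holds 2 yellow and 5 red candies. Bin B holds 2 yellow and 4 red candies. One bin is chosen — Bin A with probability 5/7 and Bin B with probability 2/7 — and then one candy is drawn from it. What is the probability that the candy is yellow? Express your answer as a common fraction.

From Bin A: P(yellow) = 2/7.
From Bin B: P(yellow) = 2/6.
Total probability = (5/7)(2/7) + (2/7)(2/6) = 44/147.

44/147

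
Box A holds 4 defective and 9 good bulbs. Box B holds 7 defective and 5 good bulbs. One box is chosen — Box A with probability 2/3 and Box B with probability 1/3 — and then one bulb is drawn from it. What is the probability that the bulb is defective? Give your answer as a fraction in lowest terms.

187/468

From Box A: P(defective) = 4/13.
From Box B: P(defective) = 7/12.
Total probability = (2/3)(4/13) + (1/3)(7/12) = 187/468.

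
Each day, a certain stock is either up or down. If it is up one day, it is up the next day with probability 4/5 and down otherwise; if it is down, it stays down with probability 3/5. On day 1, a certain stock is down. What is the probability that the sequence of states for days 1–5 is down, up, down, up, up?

16/625

Day 1 is given. For each transition, use the conditional probability from the current state:
P(up | down) = 2/5; P(down | up) = 1/5; P(up | down) = 2/5; P(up | up) = 4/5.
P = 2/5 × 1/5 × 2/5 × 4/5 = 16/625.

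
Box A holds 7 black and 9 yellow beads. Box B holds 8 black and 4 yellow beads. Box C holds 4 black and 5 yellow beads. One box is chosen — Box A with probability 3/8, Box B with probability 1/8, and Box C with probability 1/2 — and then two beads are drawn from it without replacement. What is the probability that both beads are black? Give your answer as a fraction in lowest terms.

From Box A: P(both black) = (7/16)(6/15) = 7/40.
From Box B: P(both black) = (8/12)(7/11) = 14/33.
From Box C: P(both black) = (4/9)(3/8) = 1/6.
Total probability = (3/8)(7/40) + (1/8)(14/33) + (1/2)(1/6) = 711/3520.

711/3520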